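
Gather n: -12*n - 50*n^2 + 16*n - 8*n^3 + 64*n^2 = -8*n^3 + 14*n^2 + 4*n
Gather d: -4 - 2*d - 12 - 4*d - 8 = -6*d - 24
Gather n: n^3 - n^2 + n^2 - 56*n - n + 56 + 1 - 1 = n^3 - 57*n + 56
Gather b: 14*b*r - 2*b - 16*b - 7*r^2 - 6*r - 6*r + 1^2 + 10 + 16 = b*(14*r - 18) - 7*r^2 - 12*r + 27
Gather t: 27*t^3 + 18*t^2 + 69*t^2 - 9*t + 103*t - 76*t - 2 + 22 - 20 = 27*t^3 + 87*t^2 + 18*t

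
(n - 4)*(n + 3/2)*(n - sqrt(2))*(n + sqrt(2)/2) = n^4 - 5*n^3/2 - sqrt(2)*n^3/2 - 7*n^2 + 5*sqrt(2)*n^2/4 + 5*n/2 + 3*sqrt(2)*n + 6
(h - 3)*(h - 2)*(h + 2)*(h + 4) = h^4 + h^3 - 16*h^2 - 4*h + 48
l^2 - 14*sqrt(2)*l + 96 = (l - 8*sqrt(2))*(l - 6*sqrt(2))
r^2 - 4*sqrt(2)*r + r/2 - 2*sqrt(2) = (r + 1/2)*(r - 4*sqrt(2))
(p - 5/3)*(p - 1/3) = p^2 - 2*p + 5/9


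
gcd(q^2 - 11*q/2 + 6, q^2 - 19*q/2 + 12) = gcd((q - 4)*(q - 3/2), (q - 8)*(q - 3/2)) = q - 3/2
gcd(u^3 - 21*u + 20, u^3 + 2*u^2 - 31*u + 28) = u^2 - 5*u + 4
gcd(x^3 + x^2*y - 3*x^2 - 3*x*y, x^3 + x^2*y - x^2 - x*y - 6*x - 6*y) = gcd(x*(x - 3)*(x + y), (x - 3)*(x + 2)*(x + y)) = x^2 + x*y - 3*x - 3*y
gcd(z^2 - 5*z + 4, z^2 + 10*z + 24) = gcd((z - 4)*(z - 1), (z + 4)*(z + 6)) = 1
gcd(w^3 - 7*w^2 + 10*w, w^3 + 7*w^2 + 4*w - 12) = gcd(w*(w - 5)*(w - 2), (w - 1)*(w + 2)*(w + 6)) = 1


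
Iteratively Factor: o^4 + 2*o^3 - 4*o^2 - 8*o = (o + 2)*(o^3 - 4*o) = (o - 2)*(o + 2)*(o^2 + 2*o) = o*(o - 2)*(o + 2)*(o + 2)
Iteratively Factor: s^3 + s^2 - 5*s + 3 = (s - 1)*(s^2 + 2*s - 3) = (s - 1)*(s + 3)*(s - 1)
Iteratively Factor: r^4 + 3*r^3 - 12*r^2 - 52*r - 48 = (r - 4)*(r^3 + 7*r^2 + 16*r + 12) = (r - 4)*(r + 2)*(r^2 + 5*r + 6) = (r - 4)*(r + 2)^2*(r + 3)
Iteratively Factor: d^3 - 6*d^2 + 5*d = (d - 1)*(d^2 - 5*d) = d*(d - 1)*(d - 5)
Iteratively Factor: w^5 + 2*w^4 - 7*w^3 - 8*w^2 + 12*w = (w + 3)*(w^4 - w^3 - 4*w^2 + 4*w) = (w + 2)*(w + 3)*(w^3 - 3*w^2 + 2*w) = (w - 1)*(w + 2)*(w + 3)*(w^2 - 2*w) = (w - 2)*(w - 1)*(w + 2)*(w + 3)*(w)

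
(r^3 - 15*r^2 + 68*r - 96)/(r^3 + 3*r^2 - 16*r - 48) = (r^2 - 11*r + 24)/(r^2 + 7*r + 12)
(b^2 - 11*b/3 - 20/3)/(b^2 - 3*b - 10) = (b + 4/3)/(b + 2)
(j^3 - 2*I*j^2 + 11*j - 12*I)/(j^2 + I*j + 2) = (j^2 - I*j + 12)/(j + 2*I)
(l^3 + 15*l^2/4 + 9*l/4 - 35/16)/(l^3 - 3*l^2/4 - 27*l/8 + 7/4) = (l + 5/2)/(l - 2)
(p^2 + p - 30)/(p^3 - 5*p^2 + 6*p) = (p^2 + p - 30)/(p*(p^2 - 5*p + 6))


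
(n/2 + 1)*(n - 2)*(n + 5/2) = n^3/2 + 5*n^2/4 - 2*n - 5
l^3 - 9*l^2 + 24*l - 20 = (l - 5)*(l - 2)^2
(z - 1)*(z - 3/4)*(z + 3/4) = z^3 - z^2 - 9*z/16 + 9/16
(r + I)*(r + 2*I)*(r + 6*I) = r^3 + 9*I*r^2 - 20*r - 12*I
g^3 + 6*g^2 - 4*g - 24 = (g - 2)*(g + 2)*(g + 6)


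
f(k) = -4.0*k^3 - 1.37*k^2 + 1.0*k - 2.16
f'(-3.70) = -153.14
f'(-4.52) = -231.78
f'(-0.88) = -5.88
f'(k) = -12.0*k^2 - 2.74*k + 1.0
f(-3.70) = 178.00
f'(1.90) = -47.53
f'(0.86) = -10.23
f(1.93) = -34.09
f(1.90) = -32.64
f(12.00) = -7099.44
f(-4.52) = 334.71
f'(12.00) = -1759.88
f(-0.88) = -1.38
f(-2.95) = 85.66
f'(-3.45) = -132.38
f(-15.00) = 13174.59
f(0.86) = -4.86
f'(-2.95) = -95.35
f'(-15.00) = -2657.90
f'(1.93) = -48.99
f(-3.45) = 142.34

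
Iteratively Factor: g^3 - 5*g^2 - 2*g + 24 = (g + 2)*(g^2 - 7*g + 12) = (g - 4)*(g + 2)*(g - 3)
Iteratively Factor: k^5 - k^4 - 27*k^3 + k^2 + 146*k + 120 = (k - 5)*(k^4 + 4*k^3 - 7*k^2 - 34*k - 24) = (k - 5)*(k + 4)*(k^3 - 7*k - 6) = (k - 5)*(k + 2)*(k + 4)*(k^2 - 2*k - 3) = (k - 5)*(k + 1)*(k + 2)*(k + 4)*(k - 3)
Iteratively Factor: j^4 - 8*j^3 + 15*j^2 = (j)*(j^3 - 8*j^2 + 15*j) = j^2*(j^2 - 8*j + 15) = j^2*(j - 3)*(j - 5)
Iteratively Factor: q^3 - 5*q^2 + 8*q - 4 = (q - 2)*(q^2 - 3*q + 2) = (q - 2)*(q - 1)*(q - 2)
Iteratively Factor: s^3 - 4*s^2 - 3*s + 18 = (s + 2)*(s^2 - 6*s + 9) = (s - 3)*(s + 2)*(s - 3)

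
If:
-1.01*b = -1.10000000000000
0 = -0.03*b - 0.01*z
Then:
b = 1.09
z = -3.27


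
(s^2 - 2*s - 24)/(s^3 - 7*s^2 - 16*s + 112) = (s - 6)/(s^2 - 11*s + 28)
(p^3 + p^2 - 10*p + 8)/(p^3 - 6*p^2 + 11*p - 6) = (p + 4)/(p - 3)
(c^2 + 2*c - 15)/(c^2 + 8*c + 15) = (c - 3)/(c + 3)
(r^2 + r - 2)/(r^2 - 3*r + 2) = (r + 2)/(r - 2)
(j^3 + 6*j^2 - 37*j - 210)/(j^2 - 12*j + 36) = (j^2 + 12*j + 35)/(j - 6)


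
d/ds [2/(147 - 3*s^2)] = 4*s/(3*(s^2 - 49)^2)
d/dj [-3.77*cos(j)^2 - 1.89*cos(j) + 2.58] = (7.54*cos(j) + 1.89)*sin(j)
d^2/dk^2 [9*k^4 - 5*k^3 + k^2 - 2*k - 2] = 108*k^2 - 30*k + 2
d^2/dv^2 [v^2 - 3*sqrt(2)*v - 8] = 2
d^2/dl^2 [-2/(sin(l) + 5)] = 2*(sin(l)^2 - 5*sin(l) - 2)/(sin(l) + 5)^3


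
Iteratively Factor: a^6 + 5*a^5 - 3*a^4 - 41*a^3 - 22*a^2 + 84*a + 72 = (a - 2)*(a^5 + 7*a^4 + 11*a^3 - 19*a^2 - 60*a - 36) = (a - 2)*(a + 1)*(a^4 + 6*a^3 + 5*a^2 - 24*a - 36) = (a - 2)^2*(a + 1)*(a^3 + 8*a^2 + 21*a + 18) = (a - 2)^2*(a + 1)*(a + 2)*(a^2 + 6*a + 9) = (a - 2)^2*(a + 1)*(a + 2)*(a + 3)*(a + 3)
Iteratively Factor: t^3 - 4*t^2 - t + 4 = (t + 1)*(t^2 - 5*t + 4) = (t - 1)*(t + 1)*(t - 4)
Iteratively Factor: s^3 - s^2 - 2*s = (s + 1)*(s^2 - 2*s) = s*(s + 1)*(s - 2)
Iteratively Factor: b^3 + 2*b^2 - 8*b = (b - 2)*(b^2 + 4*b) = b*(b - 2)*(b + 4)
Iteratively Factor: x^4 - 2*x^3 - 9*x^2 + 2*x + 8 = (x - 4)*(x^3 + 2*x^2 - x - 2) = (x - 4)*(x - 1)*(x^2 + 3*x + 2) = (x - 4)*(x - 1)*(x + 1)*(x + 2)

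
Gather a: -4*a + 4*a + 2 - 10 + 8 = 0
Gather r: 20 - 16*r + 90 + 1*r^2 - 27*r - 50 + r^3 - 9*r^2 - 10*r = r^3 - 8*r^2 - 53*r + 60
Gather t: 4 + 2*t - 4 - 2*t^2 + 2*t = -2*t^2 + 4*t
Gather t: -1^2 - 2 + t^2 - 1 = t^2 - 4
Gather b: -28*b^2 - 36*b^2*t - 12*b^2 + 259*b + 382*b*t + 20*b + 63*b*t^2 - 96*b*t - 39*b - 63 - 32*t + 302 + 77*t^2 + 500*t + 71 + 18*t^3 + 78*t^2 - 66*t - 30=b^2*(-36*t - 40) + b*(63*t^2 + 286*t + 240) + 18*t^3 + 155*t^2 + 402*t + 280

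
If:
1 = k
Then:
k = 1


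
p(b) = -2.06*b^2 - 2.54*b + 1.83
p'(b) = -4.12*b - 2.54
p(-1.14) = 2.05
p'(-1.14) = 2.16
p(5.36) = -70.97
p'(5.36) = -24.62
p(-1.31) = 1.62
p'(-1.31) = 2.86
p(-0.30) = 2.41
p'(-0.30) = -1.30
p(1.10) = -3.46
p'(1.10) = -7.07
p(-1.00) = 2.31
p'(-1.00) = 1.58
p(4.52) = -51.74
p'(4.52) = -21.16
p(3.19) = -27.24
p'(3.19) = -15.68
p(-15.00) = -423.57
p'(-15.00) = 59.26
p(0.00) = 1.83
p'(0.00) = -2.54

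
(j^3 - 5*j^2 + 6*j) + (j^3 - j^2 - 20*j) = 2*j^3 - 6*j^2 - 14*j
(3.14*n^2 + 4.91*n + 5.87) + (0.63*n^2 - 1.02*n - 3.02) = 3.77*n^2 + 3.89*n + 2.85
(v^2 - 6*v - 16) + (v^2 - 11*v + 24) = 2*v^2 - 17*v + 8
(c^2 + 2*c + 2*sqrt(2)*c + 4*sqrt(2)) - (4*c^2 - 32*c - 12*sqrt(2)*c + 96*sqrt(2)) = -3*c^2 + 14*sqrt(2)*c + 34*c - 92*sqrt(2)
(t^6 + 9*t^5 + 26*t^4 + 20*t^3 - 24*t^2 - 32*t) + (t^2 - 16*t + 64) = t^6 + 9*t^5 + 26*t^4 + 20*t^3 - 23*t^2 - 48*t + 64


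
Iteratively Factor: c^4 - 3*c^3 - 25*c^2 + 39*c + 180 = (c - 4)*(c^3 + c^2 - 21*c - 45) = (c - 4)*(c + 3)*(c^2 - 2*c - 15) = (c - 5)*(c - 4)*(c + 3)*(c + 3)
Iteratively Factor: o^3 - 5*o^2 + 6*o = (o - 3)*(o^2 - 2*o) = o*(o - 3)*(o - 2)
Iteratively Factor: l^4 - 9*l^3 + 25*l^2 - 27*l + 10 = (l - 5)*(l^3 - 4*l^2 + 5*l - 2) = (l - 5)*(l - 2)*(l^2 - 2*l + 1) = (l - 5)*(l - 2)*(l - 1)*(l - 1)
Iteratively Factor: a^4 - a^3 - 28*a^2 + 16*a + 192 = (a + 4)*(a^3 - 5*a^2 - 8*a + 48) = (a - 4)*(a + 4)*(a^2 - a - 12) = (a - 4)^2*(a + 4)*(a + 3)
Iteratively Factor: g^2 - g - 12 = (g + 3)*(g - 4)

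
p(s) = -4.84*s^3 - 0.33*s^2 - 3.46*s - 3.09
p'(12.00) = -2102.26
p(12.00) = -8455.65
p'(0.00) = -3.46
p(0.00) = -3.09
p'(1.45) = -34.95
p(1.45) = -23.56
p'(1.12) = -22.41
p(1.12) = -14.18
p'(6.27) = -578.42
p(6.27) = -1230.78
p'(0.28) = -4.78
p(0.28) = -4.19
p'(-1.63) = -40.96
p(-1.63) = 22.63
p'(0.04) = -3.51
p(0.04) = -3.23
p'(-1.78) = -48.29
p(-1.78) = 29.32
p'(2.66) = -107.95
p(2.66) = -105.72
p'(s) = -14.52*s^2 - 0.66*s - 3.46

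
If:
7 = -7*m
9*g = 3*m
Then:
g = -1/3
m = -1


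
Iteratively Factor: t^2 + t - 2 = (t + 2)*(t - 1)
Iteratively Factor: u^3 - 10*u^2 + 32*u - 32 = (u - 2)*(u^2 - 8*u + 16) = (u - 4)*(u - 2)*(u - 4)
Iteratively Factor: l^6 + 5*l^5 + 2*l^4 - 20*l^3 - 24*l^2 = (l + 2)*(l^5 + 3*l^4 - 4*l^3 - 12*l^2) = l*(l + 2)*(l^4 + 3*l^3 - 4*l^2 - 12*l) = l*(l + 2)*(l + 3)*(l^3 - 4*l) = l*(l - 2)*(l + 2)*(l + 3)*(l^2 + 2*l) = l*(l - 2)*(l + 2)^2*(l + 3)*(l)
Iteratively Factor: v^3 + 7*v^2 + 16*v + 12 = (v + 3)*(v^2 + 4*v + 4) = (v + 2)*(v + 3)*(v + 2)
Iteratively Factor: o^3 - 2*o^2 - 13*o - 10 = (o + 1)*(o^2 - 3*o - 10) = (o - 5)*(o + 1)*(o + 2)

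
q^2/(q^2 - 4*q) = q/(q - 4)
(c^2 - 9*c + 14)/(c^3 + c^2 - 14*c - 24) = (c^2 - 9*c + 14)/(c^3 + c^2 - 14*c - 24)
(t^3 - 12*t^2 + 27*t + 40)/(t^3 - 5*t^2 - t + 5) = (t - 8)/(t - 1)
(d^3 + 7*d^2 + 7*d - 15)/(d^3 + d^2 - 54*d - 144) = (d^2 + 4*d - 5)/(d^2 - 2*d - 48)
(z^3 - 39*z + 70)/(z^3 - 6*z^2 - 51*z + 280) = (z - 2)/(z - 8)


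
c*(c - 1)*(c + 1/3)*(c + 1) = c^4 + c^3/3 - c^2 - c/3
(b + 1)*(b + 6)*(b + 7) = b^3 + 14*b^2 + 55*b + 42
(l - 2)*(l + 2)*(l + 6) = l^3 + 6*l^2 - 4*l - 24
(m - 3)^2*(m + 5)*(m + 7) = m^4 + 6*m^3 - 28*m^2 - 102*m + 315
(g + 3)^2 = g^2 + 6*g + 9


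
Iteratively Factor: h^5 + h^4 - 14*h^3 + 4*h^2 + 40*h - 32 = (h - 2)*(h^4 + 3*h^3 - 8*h^2 - 12*h + 16) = (h - 2)*(h - 1)*(h^3 + 4*h^2 - 4*h - 16) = (h - 2)*(h - 1)*(h + 4)*(h^2 - 4) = (h - 2)*(h - 1)*(h + 2)*(h + 4)*(h - 2)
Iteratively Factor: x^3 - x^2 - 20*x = (x - 5)*(x^2 + 4*x) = (x - 5)*(x + 4)*(x)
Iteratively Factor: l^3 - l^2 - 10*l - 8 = (l + 2)*(l^2 - 3*l - 4) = (l + 1)*(l + 2)*(l - 4)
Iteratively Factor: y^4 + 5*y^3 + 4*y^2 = (y)*(y^3 + 5*y^2 + 4*y) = y*(y + 4)*(y^2 + y) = y*(y + 1)*(y + 4)*(y)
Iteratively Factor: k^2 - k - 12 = (k - 4)*(k + 3)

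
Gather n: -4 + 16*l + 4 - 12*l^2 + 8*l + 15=-12*l^2 + 24*l + 15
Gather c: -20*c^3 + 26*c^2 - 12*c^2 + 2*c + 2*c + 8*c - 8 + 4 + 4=-20*c^3 + 14*c^2 + 12*c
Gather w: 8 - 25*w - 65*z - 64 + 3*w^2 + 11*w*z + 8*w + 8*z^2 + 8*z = 3*w^2 + w*(11*z - 17) + 8*z^2 - 57*z - 56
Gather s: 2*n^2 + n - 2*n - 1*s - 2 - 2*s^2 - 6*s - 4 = 2*n^2 - n - 2*s^2 - 7*s - 6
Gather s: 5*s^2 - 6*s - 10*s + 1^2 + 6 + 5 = 5*s^2 - 16*s + 12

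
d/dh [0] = 0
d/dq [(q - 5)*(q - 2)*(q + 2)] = 3*q^2 - 10*q - 4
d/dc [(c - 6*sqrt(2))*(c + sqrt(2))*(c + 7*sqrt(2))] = 3*c^2 + 4*sqrt(2)*c - 82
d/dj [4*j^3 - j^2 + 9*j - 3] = 12*j^2 - 2*j + 9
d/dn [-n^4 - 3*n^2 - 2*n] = -4*n^3 - 6*n - 2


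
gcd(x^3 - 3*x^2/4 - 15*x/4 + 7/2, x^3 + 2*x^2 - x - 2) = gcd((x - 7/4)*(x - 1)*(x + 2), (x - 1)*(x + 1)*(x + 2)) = x^2 + x - 2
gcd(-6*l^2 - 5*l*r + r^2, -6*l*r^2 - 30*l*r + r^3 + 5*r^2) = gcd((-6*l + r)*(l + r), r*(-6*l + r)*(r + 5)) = -6*l + r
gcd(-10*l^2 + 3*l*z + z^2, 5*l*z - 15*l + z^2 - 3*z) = 5*l + z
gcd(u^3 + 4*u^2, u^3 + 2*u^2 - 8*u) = u^2 + 4*u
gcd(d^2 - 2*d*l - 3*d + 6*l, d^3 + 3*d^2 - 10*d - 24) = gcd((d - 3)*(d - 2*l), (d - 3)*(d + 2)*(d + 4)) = d - 3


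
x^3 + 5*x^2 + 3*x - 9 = (x - 1)*(x + 3)^2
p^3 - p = p*(p - 1)*(p + 1)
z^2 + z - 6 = (z - 2)*(z + 3)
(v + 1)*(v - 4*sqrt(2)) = v^2 - 4*sqrt(2)*v + v - 4*sqrt(2)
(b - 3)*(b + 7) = b^2 + 4*b - 21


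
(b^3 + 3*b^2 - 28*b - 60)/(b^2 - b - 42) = (b^2 - 3*b - 10)/(b - 7)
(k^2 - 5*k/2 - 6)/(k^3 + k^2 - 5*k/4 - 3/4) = 2*(k - 4)/(2*k^2 - k - 1)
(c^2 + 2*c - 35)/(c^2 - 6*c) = (c^2 + 2*c - 35)/(c*(c - 6))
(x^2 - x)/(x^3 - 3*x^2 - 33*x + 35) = x/(x^2 - 2*x - 35)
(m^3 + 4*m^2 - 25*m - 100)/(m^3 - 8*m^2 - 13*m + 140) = (m + 5)/(m - 7)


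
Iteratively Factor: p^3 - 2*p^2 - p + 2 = (p - 2)*(p^2 - 1) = (p - 2)*(p - 1)*(p + 1)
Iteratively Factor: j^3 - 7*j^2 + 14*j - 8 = (j - 4)*(j^2 - 3*j + 2) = (j - 4)*(j - 1)*(j - 2)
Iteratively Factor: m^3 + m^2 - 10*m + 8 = (m - 1)*(m^2 + 2*m - 8) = (m - 2)*(m - 1)*(m + 4)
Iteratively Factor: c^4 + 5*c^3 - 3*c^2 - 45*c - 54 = (c - 3)*(c^3 + 8*c^2 + 21*c + 18) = (c - 3)*(c + 3)*(c^2 + 5*c + 6) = (c - 3)*(c + 2)*(c + 3)*(c + 3)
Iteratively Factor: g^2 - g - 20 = (g - 5)*(g + 4)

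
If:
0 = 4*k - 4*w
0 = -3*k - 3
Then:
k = -1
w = -1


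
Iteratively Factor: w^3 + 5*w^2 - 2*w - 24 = (w + 3)*(w^2 + 2*w - 8) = (w + 3)*(w + 4)*(w - 2)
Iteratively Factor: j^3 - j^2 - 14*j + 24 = (j + 4)*(j^2 - 5*j + 6) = (j - 2)*(j + 4)*(j - 3)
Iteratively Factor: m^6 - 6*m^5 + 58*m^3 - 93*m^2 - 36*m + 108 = (m - 2)*(m^5 - 4*m^4 - 8*m^3 + 42*m^2 - 9*m - 54) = (m - 2)*(m + 1)*(m^4 - 5*m^3 - 3*m^2 + 45*m - 54) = (m - 2)*(m + 1)*(m + 3)*(m^3 - 8*m^2 + 21*m - 18) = (m - 3)*(m - 2)*(m + 1)*(m + 3)*(m^2 - 5*m + 6) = (m - 3)*(m - 2)^2*(m + 1)*(m + 3)*(m - 3)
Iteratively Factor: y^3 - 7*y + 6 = (y - 1)*(y^2 + y - 6) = (y - 1)*(y + 3)*(y - 2)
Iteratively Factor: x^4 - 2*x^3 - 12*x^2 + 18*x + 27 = (x - 3)*(x^3 + x^2 - 9*x - 9) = (x - 3)*(x + 3)*(x^2 - 2*x - 3) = (x - 3)*(x + 1)*(x + 3)*(x - 3)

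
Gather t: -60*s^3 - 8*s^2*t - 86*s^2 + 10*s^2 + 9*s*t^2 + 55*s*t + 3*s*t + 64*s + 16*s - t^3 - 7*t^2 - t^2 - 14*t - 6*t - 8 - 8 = -60*s^3 - 76*s^2 + 80*s - t^3 + t^2*(9*s - 8) + t*(-8*s^2 + 58*s - 20) - 16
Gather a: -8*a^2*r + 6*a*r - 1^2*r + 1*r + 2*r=-8*a^2*r + 6*a*r + 2*r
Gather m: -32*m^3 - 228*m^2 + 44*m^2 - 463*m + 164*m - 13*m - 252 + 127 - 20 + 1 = -32*m^3 - 184*m^2 - 312*m - 144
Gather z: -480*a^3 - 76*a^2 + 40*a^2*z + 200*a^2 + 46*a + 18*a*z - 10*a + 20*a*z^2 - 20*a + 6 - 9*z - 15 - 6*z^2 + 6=-480*a^3 + 124*a^2 + 16*a + z^2*(20*a - 6) + z*(40*a^2 + 18*a - 9) - 3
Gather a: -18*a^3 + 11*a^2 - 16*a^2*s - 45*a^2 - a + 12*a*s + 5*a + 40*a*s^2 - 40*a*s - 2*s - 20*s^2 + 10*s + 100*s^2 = -18*a^3 + a^2*(-16*s - 34) + a*(40*s^2 - 28*s + 4) + 80*s^2 + 8*s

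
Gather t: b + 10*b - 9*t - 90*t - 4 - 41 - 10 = 11*b - 99*t - 55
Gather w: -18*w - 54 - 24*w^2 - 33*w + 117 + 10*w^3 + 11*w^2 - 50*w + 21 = 10*w^3 - 13*w^2 - 101*w + 84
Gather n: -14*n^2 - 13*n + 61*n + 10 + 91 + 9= -14*n^2 + 48*n + 110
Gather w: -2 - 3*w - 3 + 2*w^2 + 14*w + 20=2*w^2 + 11*w + 15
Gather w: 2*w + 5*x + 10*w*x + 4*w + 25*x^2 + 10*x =w*(10*x + 6) + 25*x^2 + 15*x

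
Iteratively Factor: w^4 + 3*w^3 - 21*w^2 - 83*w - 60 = (w + 4)*(w^3 - w^2 - 17*w - 15) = (w - 5)*(w + 4)*(w^2 + 4*w + 3) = (w - 5)*(w + 1)*(w + 4)*(w + 3)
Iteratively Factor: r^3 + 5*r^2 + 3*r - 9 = (r + 3)*(r^2 + 2*r - 3) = (r + 3)^2*(r - 1)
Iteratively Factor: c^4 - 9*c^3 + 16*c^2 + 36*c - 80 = (c - 5)*(c^3 - 4*c^2 - 4*c + 16) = (c - 5)*(c - 2)*(c^2 - 2*c - 8) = (c - 5)*(c - 2)*(c + 2)*(c - 4)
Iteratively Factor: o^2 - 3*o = (o - 3)*(o)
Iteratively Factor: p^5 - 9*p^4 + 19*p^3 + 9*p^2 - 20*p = (p - 5)*(p^4 - 4*p^3 - p^2 + 4*p) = (p - 5)*(p - 1)*(p^3 - 3*p^2 - 4*p) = (p - 5)*(p - 4)*(p - 1)*(p^2 + p) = p*(p - 5)*(p - 4)*(p - 1)*(p + 1)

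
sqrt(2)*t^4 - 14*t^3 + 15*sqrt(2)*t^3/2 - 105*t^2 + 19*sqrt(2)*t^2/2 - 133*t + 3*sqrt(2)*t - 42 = (t + 1)*(t + 6)*(t - 7*sqrt(2))*(sqrt(2)*t + sqrt(2)/2)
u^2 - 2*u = u*(u - 2)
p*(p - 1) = p^2 - p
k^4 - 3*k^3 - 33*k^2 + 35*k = k*(k - 7)*(k - 1)*(k + 5)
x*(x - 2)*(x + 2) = x^3 - 4*x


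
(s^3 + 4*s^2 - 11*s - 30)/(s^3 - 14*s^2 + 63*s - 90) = (s^2 + 7*s + 10)/(s^2 - 11*s + 30)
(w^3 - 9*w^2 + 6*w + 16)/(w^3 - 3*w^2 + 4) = (w - 8)/(w - 2)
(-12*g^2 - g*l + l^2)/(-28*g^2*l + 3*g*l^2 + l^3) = (3*g + l)/(l*(7*g + l))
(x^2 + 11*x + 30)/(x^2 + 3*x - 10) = (x + 6)/(x - 2)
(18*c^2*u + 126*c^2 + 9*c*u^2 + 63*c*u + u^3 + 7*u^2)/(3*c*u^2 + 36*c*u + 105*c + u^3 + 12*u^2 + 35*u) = (6*c + u)/(u + 5)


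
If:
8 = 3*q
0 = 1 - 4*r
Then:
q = 8/3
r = 1/4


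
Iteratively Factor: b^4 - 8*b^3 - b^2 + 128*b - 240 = (b - 5)*(b^3 - 3*b^2 - 16*b + 48) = (b - 5)*(b + 4)*(b^2 - 7*b + 12) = (b - 5)*(b - 4)*(b + 4)*(b - 3)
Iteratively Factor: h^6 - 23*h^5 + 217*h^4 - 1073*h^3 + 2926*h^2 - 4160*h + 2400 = (h - 2)*(h^5 - 21*h^4 + 175*h^3 - 723*h^2 + 1480*h - 1200) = (h - 5)*(h - 2)*(h^4 - 16*h^3 + 95*h^2 - 248*h + 240) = (h - 5)*(h - 3)*(h - 2)*(h^3 - 13*h^2 + 56*h - 80) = (h - 5)*(h - 4)*(h - 3)*(h - 2)*(h^2 - 9*h + 20) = (h - 5)*(h - 4)^2*(h - 3)*(h - 2)*(h - 5)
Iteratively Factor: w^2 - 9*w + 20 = (w - 5)*(w - 4)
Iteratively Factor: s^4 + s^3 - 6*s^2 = (s)*(s^3 + s^2 - 6*s) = s^2*(s^2 + s - 6) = s^2*(s + 3)*(s - 2)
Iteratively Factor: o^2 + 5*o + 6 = (o + 3)*(o + 2)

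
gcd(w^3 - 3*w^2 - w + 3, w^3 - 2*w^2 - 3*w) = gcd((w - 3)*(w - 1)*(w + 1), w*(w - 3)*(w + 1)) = w^2 - 2*w - 3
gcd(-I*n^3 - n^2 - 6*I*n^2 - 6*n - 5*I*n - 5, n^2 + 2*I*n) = 1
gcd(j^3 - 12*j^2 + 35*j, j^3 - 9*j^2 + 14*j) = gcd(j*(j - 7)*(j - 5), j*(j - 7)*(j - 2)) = j^2 - 7*j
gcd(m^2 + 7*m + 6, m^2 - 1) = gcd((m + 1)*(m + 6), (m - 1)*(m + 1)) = m + 1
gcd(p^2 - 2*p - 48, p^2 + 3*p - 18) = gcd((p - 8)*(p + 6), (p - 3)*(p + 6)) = p + 6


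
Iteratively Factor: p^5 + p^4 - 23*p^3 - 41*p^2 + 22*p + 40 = (p + 2)*(p^4 - p^3 - 21*p^2 + p + 20) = (p + 2)*(p + 4)*(p^3 - 5*p^2 - p + 5) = (p - 5)*(p + 2)*(p + 4)*(p^2 - 1) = (p - 5)*(p + 1)*(p + 2)*(p + 4)*(p - 1)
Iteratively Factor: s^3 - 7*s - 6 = (s - 3)*(s^2 + 3*s + 2) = (s - 3)*(s + 1)*(s + 2)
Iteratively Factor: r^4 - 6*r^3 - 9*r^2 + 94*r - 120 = (r - 5)*(r^3 - r^2 - 14*r + 24) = (r - 5)*(r + 4)*(r^2 - 5*r + 6) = (r - 5)*(r - 3)*(r + 4)*(r - 2)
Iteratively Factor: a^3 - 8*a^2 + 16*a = (a)*(a^2 - 8*a + 16) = a*(a - 4)*(a - 4)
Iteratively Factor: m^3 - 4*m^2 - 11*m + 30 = (m + 3)*(m^2 - 7*m + 10) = (m - 2)*(m + 3)*(m - 5)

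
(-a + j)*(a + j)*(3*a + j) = -3*a^3 - a^2*j + 3*a*j^2 + j^3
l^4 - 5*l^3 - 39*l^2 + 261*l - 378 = (l - 6)*(l - 3)^2*(l + 7)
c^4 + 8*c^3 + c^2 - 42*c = c*(c - 2)*(c + 3)*(c + 7)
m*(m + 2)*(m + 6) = m^3 + 8*m^2 + 12*m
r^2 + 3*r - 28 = (r - 4)*(r + 7)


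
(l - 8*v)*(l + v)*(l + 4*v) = l^3 - 3*l^2*v - 36*l*v^2 - 32*v^3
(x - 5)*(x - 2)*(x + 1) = x^3 - 6*x^2 + 3*x + 10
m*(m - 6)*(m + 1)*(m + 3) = m^4 - 2*m^3 - 21*m^2 - 18*m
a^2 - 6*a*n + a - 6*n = (a + 1)*(a - 6*n)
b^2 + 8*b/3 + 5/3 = (b + 1)*(b + 5/3)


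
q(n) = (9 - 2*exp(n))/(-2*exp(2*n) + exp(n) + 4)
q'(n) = (9 - 2*exp(n))*(4*exp(2*n) - exp(n))/(-2*exp(2*n) + exp(n) + 4)^2 - 2*exp(n)/(-2*exp(2*n) + exp(n) + 4) = (-(2*exp(n) - 9)*(4*exp(n) - 1) + 4*exp(2*n) - 2*exp(n) - 8)*exp(n)/(-2*exp(2*n) + exp(n) + 4)^2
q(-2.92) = 2.20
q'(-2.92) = -0.05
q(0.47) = 12.08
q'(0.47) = 210.80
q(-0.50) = 2.01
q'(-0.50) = 0.14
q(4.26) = 0.01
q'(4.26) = -0.01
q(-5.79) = 2.25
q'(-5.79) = -0.00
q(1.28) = -0.10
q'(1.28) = 0.65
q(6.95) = 0.00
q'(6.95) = -0.00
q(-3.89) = 2.23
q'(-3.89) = -0.02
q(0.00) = 2.33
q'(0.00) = 1.67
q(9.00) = 0.00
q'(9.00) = 0.00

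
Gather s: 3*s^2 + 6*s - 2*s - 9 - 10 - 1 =3*s^2 + 4*s - 20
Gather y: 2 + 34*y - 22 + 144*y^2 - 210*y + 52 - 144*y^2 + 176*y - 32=0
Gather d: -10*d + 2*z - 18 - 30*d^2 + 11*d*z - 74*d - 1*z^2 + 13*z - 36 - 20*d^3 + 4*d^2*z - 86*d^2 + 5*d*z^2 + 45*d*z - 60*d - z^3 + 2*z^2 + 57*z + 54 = -20*d^3 + d^2*(4*z - 116) + d*(5*z^2 + 56*z - 144) - z^3 + z^2 + 72*z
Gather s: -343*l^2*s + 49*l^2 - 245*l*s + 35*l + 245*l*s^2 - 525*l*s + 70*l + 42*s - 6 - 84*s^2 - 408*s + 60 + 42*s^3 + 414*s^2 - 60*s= 49*l^2 + 105*l + 42*s^3 + s^2*(245*l + 330) + s*(-343*l^2 - 770*l - 426) + 54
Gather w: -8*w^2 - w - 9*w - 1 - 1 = -8*w^2 - 10*w - 2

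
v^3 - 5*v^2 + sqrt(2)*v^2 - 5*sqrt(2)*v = v*(v - 5)*(v + sqrt(2))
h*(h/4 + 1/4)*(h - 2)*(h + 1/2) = h^4/4 - h^3/8 - 5*h^2/8 - h/4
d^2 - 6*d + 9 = (d - 3)^2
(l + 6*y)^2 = l^2 + 12*l*y + 36*y^2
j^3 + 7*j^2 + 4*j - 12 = (j - 1)*(j + 2)*(j + 6)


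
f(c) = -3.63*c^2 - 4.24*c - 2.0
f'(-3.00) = 17.54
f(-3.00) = -21.95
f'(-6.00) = 39.32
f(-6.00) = -107.24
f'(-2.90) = 16.81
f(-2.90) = -20.23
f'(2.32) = -21.08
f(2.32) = -31.37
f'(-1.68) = 7.96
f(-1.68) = -5.12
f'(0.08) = -4.82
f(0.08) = -2.36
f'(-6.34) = 41.79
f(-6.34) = -121.03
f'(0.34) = -6.71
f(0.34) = -3.86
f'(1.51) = -15.20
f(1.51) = -16.68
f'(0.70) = -9.32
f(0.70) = -6.75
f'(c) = -7.26*c - 4.24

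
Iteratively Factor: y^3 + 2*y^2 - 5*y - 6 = (y + 3)*(y^2 - y - 2) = (y + 1)*(y + 3)*(y - 2)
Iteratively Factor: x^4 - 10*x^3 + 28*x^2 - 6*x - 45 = (x - 5)*(x^3 - 5*x^2 + 3*x + 9) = (x - 5)*(x - 3)*(x^2 - 2*x - 3) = (x - 5)*(x - 3)^2*(x + 1)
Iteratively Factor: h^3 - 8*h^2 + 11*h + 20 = (h - 4)*(h^2 - 4*h - 5) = (h - 4)*(h + 1)*(h - 5)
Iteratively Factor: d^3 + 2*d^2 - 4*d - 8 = (d + 2)*(d^2 - 4) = (d - 2)*(d + 2)*(d + 2)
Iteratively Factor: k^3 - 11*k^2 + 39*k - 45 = (k - 5)*(k^2 - 6*k + 9) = (k - 5)*(k - 3)*(k - 3)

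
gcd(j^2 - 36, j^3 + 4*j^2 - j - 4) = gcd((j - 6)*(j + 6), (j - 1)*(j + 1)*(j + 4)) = 1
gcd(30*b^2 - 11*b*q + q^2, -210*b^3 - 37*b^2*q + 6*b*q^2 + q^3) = -6*b + q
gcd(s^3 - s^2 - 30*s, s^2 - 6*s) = s^2 - 6*s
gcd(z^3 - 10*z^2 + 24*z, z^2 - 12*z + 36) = z - 6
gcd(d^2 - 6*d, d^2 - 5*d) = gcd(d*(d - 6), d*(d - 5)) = d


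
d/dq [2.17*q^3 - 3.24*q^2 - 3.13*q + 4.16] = 6.51*q^2 - 6.48*q - 3.13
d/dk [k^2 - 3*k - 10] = 2*k - 3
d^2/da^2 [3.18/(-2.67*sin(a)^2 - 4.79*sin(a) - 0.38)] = (90.679608*sin(a)^4 + 122.009922*sin(a)^3 - 75.962886*sin(a)^2 - 249.80808*sin(a) - 139.47162)/(2.67*sin(a)^2 + 4.79*sin(a) + 0.38)^3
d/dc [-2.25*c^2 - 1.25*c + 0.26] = -4.5*c - 1.25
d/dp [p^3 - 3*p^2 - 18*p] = 3*p^2 - 6*p - 18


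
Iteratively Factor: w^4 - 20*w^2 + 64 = (w + 4)*(w^3 - 4*w^2 - 4*w + 16) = (w + 2)*(w + 4)*(w^2 - 6*w + 8) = (w - 4)*(w + 2)*(w + 4)*(w - 2)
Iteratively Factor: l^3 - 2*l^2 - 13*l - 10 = (l + 1)*(l^2 - 3*l - 10) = (l - 5)*(l + 1)*(l + 2)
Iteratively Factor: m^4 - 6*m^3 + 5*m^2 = (m)*(m^3 - 6*m^2 + 5*m) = m*(m - 1)*(m^2 - 5*m) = m*(m - 5)*(m - 1)*(m)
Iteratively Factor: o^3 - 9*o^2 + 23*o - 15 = (o - 3)*(o^2 - 6*o + 5) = (o - 5)*(o - 3)*(o - 1)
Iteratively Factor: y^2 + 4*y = (y + 4)*(y)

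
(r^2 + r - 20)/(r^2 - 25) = (r - 4)/(r - 5)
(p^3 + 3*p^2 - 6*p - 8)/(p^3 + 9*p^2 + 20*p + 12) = (p^2 + 2*p - 8)/(p^2 + 8*p + 12)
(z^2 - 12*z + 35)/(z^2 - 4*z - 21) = (z - 5)/(z + 3)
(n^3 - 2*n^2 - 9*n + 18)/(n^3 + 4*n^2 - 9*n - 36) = (n - 2)/(n + 4)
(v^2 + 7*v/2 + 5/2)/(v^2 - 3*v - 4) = (v + 5/2)/(v - 4)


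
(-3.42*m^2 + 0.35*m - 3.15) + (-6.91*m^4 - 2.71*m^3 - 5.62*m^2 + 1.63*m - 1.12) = -6.91*m^4 - 2.71*m^3 - 9.04*m^2 + 1.98*m - 4.27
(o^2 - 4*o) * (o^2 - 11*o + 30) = o^4 - 15*o^3 + 74*o^2 - 120*o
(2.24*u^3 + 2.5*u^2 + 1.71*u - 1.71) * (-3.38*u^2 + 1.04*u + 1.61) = -7.5712*u^5 - 6.1204*u^4 + 0.426600000000001*u^3 + 11.5832*u^2 + 0.9747*u - 2.7531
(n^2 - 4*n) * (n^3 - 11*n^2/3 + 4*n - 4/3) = n^5 - 23*n^4/3 + 56*n^3/3 - 52*n^2/3 + 16*n/3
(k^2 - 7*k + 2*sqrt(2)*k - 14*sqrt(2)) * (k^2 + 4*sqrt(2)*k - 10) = k^4 - 7*k^3 + 6*sqrt(2)*k^3 - 42*sqrt(2)*k^2 + 6*k^2 - 42*k - 20*sqrt(2)*k + 140*sqrt(2)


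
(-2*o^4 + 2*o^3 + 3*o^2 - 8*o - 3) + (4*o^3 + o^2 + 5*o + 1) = -2*o^4 + 6*o^3 + 4*o^2 - 3*o - 2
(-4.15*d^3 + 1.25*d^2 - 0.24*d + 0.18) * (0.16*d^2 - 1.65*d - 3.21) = -0.664*d^5 + 7.0475*d^4 + 11.2206*d^3 - 3.5877*d^2 + 0.4734*d - 0.5778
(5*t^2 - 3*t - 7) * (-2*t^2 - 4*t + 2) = -10*t^4 - 14*t^3 + 36*t^2 + 22*t - 14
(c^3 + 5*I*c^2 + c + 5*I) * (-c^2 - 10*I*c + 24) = -c^5 - 15*I*c^4 + 73*c^3 + 105*I*c^2 + 74*c + 120*I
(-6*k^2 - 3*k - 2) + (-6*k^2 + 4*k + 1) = -12*k^2 + k - 1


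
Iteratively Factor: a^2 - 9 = (a + 3)*(a - 3)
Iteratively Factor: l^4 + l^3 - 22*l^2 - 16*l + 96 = (l + 3)*(l^3 - 2*l^2 - 16*l + 32) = (l + 3)*(l + 4)*(l^2 - 6*l + 8) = (l - 4)*(l + 3)*(l + 4)*(l - 2)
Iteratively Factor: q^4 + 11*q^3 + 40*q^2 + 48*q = (q + 4)*(q^3 + 7*q^2 + 12*q) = q*(q + 4)*(q^2 + 7*q + 12) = q*(q + 4)^2*(q + 3)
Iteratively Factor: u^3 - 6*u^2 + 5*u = (u)*(u^2 - 6*u + 5) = u*(u - 1)*(u - 5)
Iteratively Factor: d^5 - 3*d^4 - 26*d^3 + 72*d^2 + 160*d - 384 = (d - 4)*(d^4 + d^3 - 22*d^2 - 16*d + 96) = (d - 4)*(d - 2)*(d^3 + 3*d^2 - 16*d - 48) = (d - 4)^2*(d - 2)*(d^2 + 7*d + 12) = (d - 4)^2*(d - 2)*(d + 4)*(d + 3)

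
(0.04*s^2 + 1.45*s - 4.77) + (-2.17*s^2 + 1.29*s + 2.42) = -2.13*s^2 + 2.74*s - 2.35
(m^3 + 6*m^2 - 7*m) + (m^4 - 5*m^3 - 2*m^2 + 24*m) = m^4 - 4*m^3 + 4*m^2 + 17*m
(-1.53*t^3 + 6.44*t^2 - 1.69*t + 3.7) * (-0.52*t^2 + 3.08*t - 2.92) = 0.7956*t^5 - 8.0612*t^4 + 25.1816*t^3 - 25.934*t^2 + 16.3308*t - 10.804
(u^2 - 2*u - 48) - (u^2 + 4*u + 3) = -6*u - 51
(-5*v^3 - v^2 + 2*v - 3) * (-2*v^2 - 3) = 10*v^5 + 2*v^4 + 11*v^3 + 9*v^2 - 6*v + 9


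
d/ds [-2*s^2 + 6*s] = 6 - 4*s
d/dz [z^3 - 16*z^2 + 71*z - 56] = 3*z^2 - 32*z + 71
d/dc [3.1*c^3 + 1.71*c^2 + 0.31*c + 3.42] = 9.3*c^2 + 3.42*c + 0.31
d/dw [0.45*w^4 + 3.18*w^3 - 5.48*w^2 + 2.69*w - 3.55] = 1.8*w^3 + 9.54*w^2 - 10.96*w + 2.69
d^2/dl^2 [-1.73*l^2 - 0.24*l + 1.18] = -3.46000000000000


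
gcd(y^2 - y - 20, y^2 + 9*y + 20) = y + 4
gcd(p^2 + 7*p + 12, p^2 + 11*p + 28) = p + 4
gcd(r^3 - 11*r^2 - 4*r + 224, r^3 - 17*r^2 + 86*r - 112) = r^2 - 15*r + 56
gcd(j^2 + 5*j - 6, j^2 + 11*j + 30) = j + 6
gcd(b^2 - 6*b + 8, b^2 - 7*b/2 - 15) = 1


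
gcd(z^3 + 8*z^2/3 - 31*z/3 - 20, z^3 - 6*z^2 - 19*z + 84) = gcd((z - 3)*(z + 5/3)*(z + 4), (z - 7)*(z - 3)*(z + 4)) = z^2 + z - 12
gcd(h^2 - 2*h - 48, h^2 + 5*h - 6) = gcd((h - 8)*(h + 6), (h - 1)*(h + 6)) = h + 6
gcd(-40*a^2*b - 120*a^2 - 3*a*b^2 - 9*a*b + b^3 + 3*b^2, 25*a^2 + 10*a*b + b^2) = 5*a + b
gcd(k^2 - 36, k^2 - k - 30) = k - 6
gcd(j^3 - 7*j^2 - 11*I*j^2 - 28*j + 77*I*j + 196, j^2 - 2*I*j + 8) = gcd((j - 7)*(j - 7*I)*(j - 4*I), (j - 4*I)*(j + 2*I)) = j - 4*I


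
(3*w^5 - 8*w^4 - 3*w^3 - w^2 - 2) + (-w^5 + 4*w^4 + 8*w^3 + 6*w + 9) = 2*w^5 - 4*w^4 + 5*w^3 - w^2 + 6*w + 7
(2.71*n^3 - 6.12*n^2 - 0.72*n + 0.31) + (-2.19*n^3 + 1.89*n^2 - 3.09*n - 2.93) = 0.52*n^3 - 4.23*n^2 - 3.81*n - 2.62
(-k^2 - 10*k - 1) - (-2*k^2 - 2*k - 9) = k^2 - 8*k + 8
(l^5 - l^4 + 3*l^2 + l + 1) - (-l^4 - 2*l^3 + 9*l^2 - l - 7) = l^5 + 2*l^3 - 6*l^2 + 2*l + 8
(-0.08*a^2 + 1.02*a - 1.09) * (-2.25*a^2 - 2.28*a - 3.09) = 0.18*a^4 - 2.1126*a^3 + 0.3741*a^2 - 0.6666*a + 3.3681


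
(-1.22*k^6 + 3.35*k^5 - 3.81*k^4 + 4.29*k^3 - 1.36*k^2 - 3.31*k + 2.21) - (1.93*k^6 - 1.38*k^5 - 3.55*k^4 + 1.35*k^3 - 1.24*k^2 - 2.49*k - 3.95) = -3.15*k^6 + 4.73*k^5 - 0.26*k^4 + 2.94*k^3 - 0.12*k^2 - 0.82*k + 6.16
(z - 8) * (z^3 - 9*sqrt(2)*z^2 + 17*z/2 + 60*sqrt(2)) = z^4 - 9*sqrt(2)*z^3 - 8*z^3 + 17*z^2/2 + 72*sqrt(2)*z^2 - 68*z + 60*sqrt(2)*z - 480*sqrt(2)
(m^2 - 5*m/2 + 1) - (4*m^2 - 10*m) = -3*m^2 + 15*m/2 + 1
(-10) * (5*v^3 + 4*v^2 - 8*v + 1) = -50*v^3 - 40*v^2 + 80*v - 10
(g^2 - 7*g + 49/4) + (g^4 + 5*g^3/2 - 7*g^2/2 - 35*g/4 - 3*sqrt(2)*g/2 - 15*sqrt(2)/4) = g^4 + 5*g^3/2 - 5*g^2/2 - 63*g/4 - 3*sqrt(2)*g/2 - 15*sqrt(2)/4 + 49/4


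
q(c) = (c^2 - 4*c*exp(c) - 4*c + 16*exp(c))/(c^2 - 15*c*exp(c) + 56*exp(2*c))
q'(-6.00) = 0.10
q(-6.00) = 1.66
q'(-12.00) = 0.03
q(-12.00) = 1.33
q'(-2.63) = -0.20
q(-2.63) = 1.92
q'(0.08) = -0.32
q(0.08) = 0.26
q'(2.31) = -0.02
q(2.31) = 0.01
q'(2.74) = -0.01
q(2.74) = 0.01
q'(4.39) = -0.00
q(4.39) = -0.00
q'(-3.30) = 0.04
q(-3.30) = 1.97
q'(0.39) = -0.22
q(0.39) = 0.18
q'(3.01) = -0.01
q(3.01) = 0.00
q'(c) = (-4*c*exp(c) + 2*c + 12*exp(c) - 4)/(c^2 - 15*c*exp(c) + 56*exp(2*c)) + (c^2 - 4*c*exp(c) - 4*c + 16*exp(c))*(15*c*exp(c) - 2*c - 112*exp(2*c) + 15*exp(c))/(c^2 - 15*c*exp(c) + 56*exp(2*c))^2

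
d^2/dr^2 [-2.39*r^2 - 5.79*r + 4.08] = -4.78000000000000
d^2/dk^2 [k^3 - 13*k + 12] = 6*k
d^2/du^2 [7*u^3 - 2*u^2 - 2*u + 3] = 42*u - 4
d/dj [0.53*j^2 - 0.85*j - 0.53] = 1.06*j - 0.85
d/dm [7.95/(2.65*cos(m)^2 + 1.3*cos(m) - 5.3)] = (42.135*cos(m) + 10.335)*sin(m)/(2.65*cos(m)^2 + 1.3*cos(m) - 5.3)^2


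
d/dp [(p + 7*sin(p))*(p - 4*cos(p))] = (p + 7*sin(p))*(4*sin(p) + 1) + (p - 4*cos(p))*(7*cos(p) + 1)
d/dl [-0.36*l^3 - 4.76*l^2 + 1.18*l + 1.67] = -1.08*l^2 - 9.52*l + 1.18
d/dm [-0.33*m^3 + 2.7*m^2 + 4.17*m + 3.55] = -0.99*m^2 + 5.4*m + 4.17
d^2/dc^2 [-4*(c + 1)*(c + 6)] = -8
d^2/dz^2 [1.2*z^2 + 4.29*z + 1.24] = 2.40000000000000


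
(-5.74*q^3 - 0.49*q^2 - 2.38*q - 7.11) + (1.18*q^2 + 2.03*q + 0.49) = -5.74*q^3 + 0.69*q^2 - 0.35*q - 6.62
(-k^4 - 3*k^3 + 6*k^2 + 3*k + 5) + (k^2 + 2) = -k^4 - 3*k^3 + 7*k^2 + 3*k + 7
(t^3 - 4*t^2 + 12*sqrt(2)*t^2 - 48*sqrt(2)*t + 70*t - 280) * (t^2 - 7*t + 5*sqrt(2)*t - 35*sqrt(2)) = t^5 - 11*t^4 + 17*sqrt(2)*t^4 - 187*sqrt(2)*t^3 + 218*t^3 - 2090*t^2 + 826*sqrt(2)*t^2 - 3850*sqrt(2)*t + 5320*t + 9800*sqrt(2)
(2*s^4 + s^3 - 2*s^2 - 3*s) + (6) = 2*s^4 + s^3 - 2*s^2 - 3*s + 6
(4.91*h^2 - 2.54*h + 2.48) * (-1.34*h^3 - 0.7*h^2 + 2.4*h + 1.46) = -6.5794*h^5 - 0.0333999999999994*h^4 + 10.2388*h^3 - 0.6634*h^2 + 2.2436*h + 3.6208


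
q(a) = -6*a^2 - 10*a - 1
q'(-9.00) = 98.00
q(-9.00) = -397.00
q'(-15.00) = 170.00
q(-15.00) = -1201.00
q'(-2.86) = 24.32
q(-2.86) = -21.48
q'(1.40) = -26.80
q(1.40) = -26.76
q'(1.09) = -23.08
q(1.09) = -19.03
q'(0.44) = -15.28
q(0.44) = -6.56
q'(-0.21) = -7.48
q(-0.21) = 0.84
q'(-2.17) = 16.04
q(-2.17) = -7.55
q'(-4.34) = 42.08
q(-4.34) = -70.61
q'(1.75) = -31.00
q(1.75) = -36.88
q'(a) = -12*a - 10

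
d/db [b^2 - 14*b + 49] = 2*b - 14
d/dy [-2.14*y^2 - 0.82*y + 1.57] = -4.28*y - 0.82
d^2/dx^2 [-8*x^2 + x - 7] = -16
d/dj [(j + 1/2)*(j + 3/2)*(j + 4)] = 3*j^2 + 12*j + 35/4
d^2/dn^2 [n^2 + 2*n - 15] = 2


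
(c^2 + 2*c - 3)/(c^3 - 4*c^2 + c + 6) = (c^2 + 2*c - 3)/(c^3 - 4*c^2 + c + 6)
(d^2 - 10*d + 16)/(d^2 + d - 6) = (d - 8)/(d + 3)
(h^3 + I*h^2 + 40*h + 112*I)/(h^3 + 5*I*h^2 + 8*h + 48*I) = (h - 7*I)/(h - 3*I)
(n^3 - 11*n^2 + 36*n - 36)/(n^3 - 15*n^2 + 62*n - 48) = (n^2 - 5*n + 6)/(n^2 - 9*n + 8)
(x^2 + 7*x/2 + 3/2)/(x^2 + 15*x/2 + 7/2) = (x + 3)/(x + 7)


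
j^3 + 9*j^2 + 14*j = j*(j + 2)*(j + 7)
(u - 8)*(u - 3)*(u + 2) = u^3 - 9*u^2 + 2*u + 48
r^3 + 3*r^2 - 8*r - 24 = (r + 3)*(r - 2*sqrt(2))*(r + 2*sqrt(2))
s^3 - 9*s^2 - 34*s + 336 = (s - 8)*(s - 7)*(s + 6)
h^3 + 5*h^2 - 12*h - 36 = (h - 3)*(h + 2)*(h + 6)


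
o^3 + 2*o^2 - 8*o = o*(o - 2)*(o + 4)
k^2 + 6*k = k*(k + 6)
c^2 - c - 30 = (c - 6)*(c + 5)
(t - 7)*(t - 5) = t^2 - 12*t + 35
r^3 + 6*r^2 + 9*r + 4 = (r + 1)^2*(r + 4)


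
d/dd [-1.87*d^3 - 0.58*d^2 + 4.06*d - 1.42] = -5.61*d^2 - 1.16*d + 4.06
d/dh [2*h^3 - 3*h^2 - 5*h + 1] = 6*h^2 - 6*h - 5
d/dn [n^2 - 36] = 2*n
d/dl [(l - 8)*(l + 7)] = 2*l - 1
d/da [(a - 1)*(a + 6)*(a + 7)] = 3*a^2 + 24*a + 29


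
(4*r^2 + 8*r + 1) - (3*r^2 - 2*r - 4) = r^2 + 10*r + 5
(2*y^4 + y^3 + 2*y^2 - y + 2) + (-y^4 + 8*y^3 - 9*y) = y^4 + 9*y^3 + 2*y^2 - 10*y + 2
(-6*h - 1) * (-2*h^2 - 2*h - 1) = 12*h^3 + 14*h^2 + 8*h + 1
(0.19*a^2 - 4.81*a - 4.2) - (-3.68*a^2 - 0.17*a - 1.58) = 3.87*a^2 - 4.64*a - 2.62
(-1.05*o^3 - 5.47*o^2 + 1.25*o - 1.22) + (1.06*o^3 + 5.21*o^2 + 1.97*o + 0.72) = 0.01*o^3 - 0.26*o^2 + 3.22*o - 0.5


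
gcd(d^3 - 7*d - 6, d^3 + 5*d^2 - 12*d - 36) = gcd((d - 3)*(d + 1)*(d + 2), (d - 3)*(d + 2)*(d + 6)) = d^2 - d - 6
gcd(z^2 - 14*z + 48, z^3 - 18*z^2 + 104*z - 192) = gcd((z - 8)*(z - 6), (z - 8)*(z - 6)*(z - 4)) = z^2 - 14*z + 48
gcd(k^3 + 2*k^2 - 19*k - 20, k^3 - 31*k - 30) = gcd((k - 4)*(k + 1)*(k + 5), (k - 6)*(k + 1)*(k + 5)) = k^2 + 6*k + 5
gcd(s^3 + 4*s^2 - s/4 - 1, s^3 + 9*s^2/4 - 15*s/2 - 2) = s + 4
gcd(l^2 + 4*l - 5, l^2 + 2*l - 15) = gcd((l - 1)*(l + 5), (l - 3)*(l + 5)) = l + 5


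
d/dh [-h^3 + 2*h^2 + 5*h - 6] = -3*h^2 + 4*h + 5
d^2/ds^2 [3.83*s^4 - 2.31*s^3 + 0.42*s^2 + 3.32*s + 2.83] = 45.96*s^2 - 13.86*s + 0.84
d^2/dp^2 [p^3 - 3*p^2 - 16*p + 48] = 6*p - 6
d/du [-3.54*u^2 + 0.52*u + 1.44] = 0.52 - 7.08*u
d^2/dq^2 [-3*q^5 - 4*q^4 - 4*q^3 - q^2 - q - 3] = -60*q^3 - 48*q^2 - 24*q - 2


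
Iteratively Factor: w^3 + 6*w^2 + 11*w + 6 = (w + 3)*(w^2 + 3*w + 2) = (w + 1)*(w + 3)*(w + 2)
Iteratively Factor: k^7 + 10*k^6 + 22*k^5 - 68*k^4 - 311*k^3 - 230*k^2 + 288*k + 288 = (k + 1)*(k^6 + 9*k^5 + 13*k^4 - 81*k^3 - 230*k^2 + 288) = (k + 1)*(k + 4)*(k^5 + 5*k^4 - 7*k^3 - 53*k^2 - 18*k + 72) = (k - 1)*(k + 1)*(k + 4)*(k^4 + 6*k^3 - k^2 - 54*k - 72) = (k - 1)*(k + 1)*(k + 3)*(k + 4)*(k^3 + 3*k^2 - 10*k - 24) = (k - 1)*(k + 1)*(k + 2)*(k + 3)*(k + 4)*(k^2 + k - 12) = (k - 1)*(k + 1)*(k + 2)*(k + 3)*(k + 4)^2*(k - 3)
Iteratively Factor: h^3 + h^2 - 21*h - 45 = (h - 5)*(h^2 + 6*h + 9) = (h - 5)*(h + 3)*(h + 3)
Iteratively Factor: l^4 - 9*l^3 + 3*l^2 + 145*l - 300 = (l + 4)*(l^3 - 13*l^2 + 55*l - 75) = (l - 5)*(l + 4)*(l^2 - 8*l + 15) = (l - 5)*(l - 3)*(l + 4)*(l - 5)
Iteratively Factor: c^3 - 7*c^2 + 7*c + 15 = (c + 1)*(c^2 - 8*c + 15) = (c - 3)*(c + 1)*(c - 5)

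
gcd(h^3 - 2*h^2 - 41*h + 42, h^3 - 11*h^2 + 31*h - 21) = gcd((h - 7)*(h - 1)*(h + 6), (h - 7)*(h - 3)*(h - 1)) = h^2 - 8*h + 7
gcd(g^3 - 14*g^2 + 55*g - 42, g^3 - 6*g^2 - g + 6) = g^2 - 7*g + 6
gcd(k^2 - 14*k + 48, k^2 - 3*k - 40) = k - 8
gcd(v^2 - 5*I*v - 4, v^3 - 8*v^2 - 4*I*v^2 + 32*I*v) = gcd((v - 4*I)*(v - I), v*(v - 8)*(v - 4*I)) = v - 4*I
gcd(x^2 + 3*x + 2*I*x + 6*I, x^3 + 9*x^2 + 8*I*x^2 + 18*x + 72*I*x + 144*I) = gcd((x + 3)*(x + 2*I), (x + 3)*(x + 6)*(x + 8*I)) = x + 3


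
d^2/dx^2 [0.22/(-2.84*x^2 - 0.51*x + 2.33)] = (3.548864*x^2 + 0.637296*x - 0.22*(5.68*x + 0.51)*(11.36*x + 1.02) - 2.911568)/(2.84*x^2 + 0.51*x - 2.33)^3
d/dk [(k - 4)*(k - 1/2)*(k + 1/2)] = 3*k^2 - 8*k - 1/4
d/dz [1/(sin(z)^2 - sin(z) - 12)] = (1 - 2*sin(z))*cos(z)/(sin(z) + cos(z)^2 + 11)^2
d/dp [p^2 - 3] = 2*p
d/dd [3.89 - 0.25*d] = -0.250000000000000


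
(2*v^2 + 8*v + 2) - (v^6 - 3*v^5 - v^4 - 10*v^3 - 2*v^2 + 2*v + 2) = -v^6 + 3*v^5 + v^4 + 10*v^3 + 4*v^2 + 6*v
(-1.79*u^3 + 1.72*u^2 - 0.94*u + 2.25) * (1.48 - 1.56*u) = 2.7924*u^4 - 5.3324*u^3 + 4.012*u^2 - 4.9012*u + 3.33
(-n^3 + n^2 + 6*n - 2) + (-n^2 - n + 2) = -n^3 + 5*n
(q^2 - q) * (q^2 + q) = q^4 - q^2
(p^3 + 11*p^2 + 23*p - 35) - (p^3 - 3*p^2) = 14*p^2 + 23*p - 35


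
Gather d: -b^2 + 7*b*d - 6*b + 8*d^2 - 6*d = -b^2 - 6*b + 8*d^2 + d*(7*b - 6)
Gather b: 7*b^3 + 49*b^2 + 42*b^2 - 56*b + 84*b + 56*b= 7*b^3 + 91*b^2 + 84*b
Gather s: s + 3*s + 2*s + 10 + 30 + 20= 6*s + 60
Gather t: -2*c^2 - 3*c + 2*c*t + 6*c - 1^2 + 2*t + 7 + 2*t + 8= -2*c^2 + 3*c + t*(2*c + 4) + 14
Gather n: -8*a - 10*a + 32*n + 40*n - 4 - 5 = -18*a + 72*n - 9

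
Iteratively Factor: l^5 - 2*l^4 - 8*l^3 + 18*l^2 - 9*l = (l - 3)*(l^4 + l^3 - 5*l^2 + 3*l) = l*(l - 3)*(l^3 + l^2 - 5*l + 3) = l*(l - 3)*(l - 1)*(l^2 + 2*l - 3) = l*(l - 3)*(l - 1)*(l + 3)*(l - 1)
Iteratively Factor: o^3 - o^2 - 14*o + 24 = (o - 3)*(o^2 + 2*o - 8) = (o - 3)*(o + 4)*(o - 2)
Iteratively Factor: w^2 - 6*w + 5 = (w - 1)*(w - 5)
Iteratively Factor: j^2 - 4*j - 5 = (j + 1)*(j - 5)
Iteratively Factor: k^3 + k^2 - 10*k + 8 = (k - 1)*(k^2 + 2*k - 8) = (k - 1)*(k + 4)*(k - 2)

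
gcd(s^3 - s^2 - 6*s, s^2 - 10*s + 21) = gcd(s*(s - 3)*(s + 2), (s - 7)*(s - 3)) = s - 3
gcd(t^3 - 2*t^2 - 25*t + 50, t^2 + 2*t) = 1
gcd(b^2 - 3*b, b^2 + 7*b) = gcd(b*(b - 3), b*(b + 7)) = b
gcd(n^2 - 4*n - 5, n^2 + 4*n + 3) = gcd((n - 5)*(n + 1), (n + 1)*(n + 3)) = n + 1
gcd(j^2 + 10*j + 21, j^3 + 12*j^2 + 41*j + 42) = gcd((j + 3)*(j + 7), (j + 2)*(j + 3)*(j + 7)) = j^2 + 10*j + 21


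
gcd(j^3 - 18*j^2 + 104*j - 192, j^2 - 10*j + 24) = j^2 - 10*j + 24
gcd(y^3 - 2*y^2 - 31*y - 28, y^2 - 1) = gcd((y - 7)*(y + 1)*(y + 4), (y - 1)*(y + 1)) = y + 1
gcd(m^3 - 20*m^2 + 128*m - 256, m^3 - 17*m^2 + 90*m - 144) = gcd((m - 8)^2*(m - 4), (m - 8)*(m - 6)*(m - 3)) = m - 8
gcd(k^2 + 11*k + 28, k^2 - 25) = 1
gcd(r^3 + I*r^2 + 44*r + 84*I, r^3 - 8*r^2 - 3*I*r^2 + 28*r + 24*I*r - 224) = r - 7*I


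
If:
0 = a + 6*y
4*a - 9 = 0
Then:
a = 9/4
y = -3/8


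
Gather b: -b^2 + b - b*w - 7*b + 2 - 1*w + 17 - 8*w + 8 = -b^2 + b*(-w - 6) - 9*w + 27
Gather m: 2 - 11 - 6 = -15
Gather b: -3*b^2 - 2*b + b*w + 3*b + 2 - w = -3*b^2 + b*(w + 1) - w + 2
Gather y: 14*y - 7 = 14*y - 7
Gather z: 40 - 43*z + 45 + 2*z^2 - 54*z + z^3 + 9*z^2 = z^3 + 11*z^2 - 97*z + 85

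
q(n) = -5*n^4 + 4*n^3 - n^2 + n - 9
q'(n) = -20*n^3 + 12*n^2 - 2*n + 1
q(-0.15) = -9.19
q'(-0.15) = 1.64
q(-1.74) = -80.67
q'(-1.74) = 146.17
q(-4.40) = -2247.54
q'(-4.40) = 1945.80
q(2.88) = -262.85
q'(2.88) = -382.98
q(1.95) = -53.49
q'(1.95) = -105.57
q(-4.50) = -2448.56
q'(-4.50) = 2075.50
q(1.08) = -10.85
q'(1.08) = -12.36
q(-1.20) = -28.92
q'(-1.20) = 55.24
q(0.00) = -9.00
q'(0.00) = 1.00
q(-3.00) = -534.00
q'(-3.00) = 655.00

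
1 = 1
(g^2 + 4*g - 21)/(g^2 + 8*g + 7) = (g - 3)/(g + 1)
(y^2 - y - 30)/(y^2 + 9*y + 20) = (y - 6)/(y + 4)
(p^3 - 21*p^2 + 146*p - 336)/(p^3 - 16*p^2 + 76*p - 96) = (p - 7)/(p - 2)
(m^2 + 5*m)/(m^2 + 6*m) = (m + 5)/(m + 6)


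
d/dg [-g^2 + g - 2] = 1 - 2*g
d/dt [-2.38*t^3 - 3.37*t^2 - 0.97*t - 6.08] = -7.14*t^2 - 6.74*t - 0.97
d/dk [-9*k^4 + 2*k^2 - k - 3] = -36*k^3 + 4*k - 1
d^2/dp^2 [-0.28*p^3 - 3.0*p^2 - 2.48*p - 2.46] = -1.68*p - 6.0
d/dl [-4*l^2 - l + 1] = -8*l - 1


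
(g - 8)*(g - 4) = g^2 - 12*g + 32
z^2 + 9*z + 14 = (z + 2)*(z + 7)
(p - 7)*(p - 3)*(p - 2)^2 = p^4 - 14*p^3 + 65*p^2 - 124*p + 84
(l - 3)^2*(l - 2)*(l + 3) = l^4 - 5*l^3 - 3*l^2 + 45*l - 54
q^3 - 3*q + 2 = (q - 1)^2*(q + 2)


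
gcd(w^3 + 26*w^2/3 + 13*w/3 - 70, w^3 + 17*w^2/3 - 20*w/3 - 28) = w^2 + 11*w/3 - 14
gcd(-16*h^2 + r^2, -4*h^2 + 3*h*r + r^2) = 4*h + r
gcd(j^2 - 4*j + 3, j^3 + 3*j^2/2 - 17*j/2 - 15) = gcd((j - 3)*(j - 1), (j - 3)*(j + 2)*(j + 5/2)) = j - 3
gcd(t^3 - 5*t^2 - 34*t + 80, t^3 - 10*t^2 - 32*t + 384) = t - 8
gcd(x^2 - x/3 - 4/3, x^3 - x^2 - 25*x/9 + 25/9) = 1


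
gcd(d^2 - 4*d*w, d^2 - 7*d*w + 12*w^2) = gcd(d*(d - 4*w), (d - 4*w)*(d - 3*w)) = -d + 4*w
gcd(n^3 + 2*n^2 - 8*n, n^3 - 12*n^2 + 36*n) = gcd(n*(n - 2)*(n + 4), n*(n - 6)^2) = n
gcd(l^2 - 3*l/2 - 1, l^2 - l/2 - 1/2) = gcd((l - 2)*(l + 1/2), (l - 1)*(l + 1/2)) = l + 1/2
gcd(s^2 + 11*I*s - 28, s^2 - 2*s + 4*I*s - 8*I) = s + 4*I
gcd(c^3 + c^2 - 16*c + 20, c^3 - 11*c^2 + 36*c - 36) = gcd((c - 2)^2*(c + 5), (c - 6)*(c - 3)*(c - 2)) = c - 2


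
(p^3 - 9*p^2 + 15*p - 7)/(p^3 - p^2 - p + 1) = (p - 7)/(p + 1)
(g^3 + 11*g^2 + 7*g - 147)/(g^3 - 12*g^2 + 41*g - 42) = (g^2 + 14*g + 49)/(g^2 - 9*g + 14)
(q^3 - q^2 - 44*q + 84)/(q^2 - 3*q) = (q^3 - q^2 - 44*q + 84)/(q*(q - 3))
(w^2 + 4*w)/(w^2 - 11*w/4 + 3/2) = 4*w*(w + 4)/(4*w^2 - 11*w + 6)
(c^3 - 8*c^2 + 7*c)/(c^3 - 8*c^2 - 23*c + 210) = c*(c - 1)/(c^2 - c - 30)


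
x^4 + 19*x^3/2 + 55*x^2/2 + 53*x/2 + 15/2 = (x + 1/2)*(x + 1)*(x + 3)*(x + 5)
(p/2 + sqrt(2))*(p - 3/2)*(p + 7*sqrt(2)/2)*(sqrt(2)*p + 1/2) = sqrt(2)*p^4/2 - 3*sqrt(2)*p^3/4 + 23*p^3/4 - 69*p^2/8 + 67*sqrt(2)*p^2/8 - 201*sqrt(2)*p/16 + 7*p/2 - 21/4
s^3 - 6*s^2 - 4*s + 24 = (s - 6)*(s - 2)*(s + 2)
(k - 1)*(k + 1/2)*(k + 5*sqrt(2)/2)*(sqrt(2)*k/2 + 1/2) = sqrt(2)*k^4/2 - sqrt(2)*k^3/4 + 3*k^3 - 3*k^2/2 + sqrt(2)*k^2 - 3*k/2 - 5*sqrt(2)*k/8 - 5*sqrt(2)/8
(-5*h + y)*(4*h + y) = -20*h^2 - h*y + y^2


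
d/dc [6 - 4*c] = -4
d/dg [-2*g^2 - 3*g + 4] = -4*g - 3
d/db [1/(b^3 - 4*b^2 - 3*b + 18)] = (-3*b^2 + 8*b + 3)/(b^3 - 4*b^2 - 3*b + 18)^2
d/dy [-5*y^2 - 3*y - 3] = -10*y - 3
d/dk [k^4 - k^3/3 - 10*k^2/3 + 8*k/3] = 4*k^3 - k^2 - 20*k/3 + 8/3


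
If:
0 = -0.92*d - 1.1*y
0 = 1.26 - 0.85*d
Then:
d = 1.48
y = -1.24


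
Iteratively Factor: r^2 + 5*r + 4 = (r + 1)*(r + 4)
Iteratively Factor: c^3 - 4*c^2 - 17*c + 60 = (c - 3)*(c^2 - c - 20) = (c - 5)*(c - 3)*(c + 4)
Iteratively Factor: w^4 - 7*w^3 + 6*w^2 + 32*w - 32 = (w - 1)*(w^3 - 6*w^2 + 32) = (w - 4)*(w - 1)*(w^2 - 2*w - 8) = (w - 4)*(w - 1)*(w + 2)*(w - 4)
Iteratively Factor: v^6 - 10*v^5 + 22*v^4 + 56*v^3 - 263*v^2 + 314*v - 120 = (v - 1)*(v^5 - 9*v^4 + 13*v^3 + 69*v^2 - 194*v + 120) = (v - 5)*(v - 1)*(v^4 - 4*v^3 - 7*v^2 + 34*v - 24) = (v - 5)*(v - 1)^2*(v^3 - 3*v^2 - 10*v + 24) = (v - 5)*(v - 2)*(v - 1)^2*(v^2 - v - 12) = (v - 5)*(v - 2)*(v - 1)^2*(v + 3)*(v - 4)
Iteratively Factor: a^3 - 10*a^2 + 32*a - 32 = (a - 4)*(a^2 - 6*a + 8) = (a - 4)^2*(a - 2)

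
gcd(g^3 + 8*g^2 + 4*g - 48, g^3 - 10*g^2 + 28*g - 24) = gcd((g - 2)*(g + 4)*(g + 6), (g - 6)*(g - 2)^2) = g - 2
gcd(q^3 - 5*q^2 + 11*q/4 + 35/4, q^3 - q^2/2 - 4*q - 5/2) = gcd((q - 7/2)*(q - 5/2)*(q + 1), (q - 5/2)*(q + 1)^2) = q^2 - 3*q/2 - 5/2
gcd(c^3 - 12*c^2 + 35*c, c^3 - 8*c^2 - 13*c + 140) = c^2 - 12*c + 35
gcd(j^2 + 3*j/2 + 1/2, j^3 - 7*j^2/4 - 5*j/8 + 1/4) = j + 1/2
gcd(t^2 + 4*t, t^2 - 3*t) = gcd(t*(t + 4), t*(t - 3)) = t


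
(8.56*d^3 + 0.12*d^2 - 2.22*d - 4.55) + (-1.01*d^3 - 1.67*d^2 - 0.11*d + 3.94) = 7.55*d^3 - 1.55*d^2 - 2.33*d - 0.61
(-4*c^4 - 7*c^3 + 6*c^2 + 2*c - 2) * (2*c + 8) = -8*c^5 - 46*c^4 - 44*c^3 + 52*c^2 + 12*c - 16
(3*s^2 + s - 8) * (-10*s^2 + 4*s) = -30*s^4 + 2*s^3 + 84*s^2 - 32*s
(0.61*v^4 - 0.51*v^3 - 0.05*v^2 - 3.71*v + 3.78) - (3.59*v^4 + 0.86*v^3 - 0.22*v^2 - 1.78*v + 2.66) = -2.98*v^4 - 1.37*v^3 + 0.17*v^2 - 1.93*v + 1.12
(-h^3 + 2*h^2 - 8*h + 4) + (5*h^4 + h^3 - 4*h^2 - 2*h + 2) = 5*h^4 - 2*h^2 - 10*h + 6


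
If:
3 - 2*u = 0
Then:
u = 3/2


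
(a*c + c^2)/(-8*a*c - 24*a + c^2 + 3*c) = c*(-a - c)/(8*a*c + 24*a - c^2 - 3*c)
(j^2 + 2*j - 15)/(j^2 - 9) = (j + 5)/(j + 3)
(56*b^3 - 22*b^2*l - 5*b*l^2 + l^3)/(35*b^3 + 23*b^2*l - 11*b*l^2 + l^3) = (8*b^2 - 2*b*l - l^2)/(5*b^2 + 4*b*l - l^2)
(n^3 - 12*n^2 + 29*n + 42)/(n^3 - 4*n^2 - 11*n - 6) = (n - 7)/(n + 1)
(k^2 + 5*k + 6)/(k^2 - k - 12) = (k + 2)/(k - 4)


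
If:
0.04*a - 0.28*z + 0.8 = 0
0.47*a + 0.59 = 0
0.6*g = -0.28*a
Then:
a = -1.26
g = 0.59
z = 2.68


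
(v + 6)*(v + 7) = v^2 + 13*v + 42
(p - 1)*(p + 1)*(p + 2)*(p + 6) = p^4 + 8*p^3 + 11*p^2 - 8*p - 12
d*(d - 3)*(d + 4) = d^3 + d^2 - 12*d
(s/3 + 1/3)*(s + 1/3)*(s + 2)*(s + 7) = s^4/3 + 31*s^3/9 + 79*s^2/9 + 65*s/9 + 14/9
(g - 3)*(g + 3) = g^2 - 9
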